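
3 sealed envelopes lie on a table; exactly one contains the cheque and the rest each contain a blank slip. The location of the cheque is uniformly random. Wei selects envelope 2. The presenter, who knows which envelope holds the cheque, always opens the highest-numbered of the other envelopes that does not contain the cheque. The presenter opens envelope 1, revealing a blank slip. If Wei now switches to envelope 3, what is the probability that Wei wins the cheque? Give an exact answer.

1

Consider each possible location of the cheque in turn.
If it is in envelope 1 (prior 1/3): the presenter opened envelope 1, so this case is ruled out; weight (1/3)·0 = 0.
If it is in envelope 2 (prior 1/3): the presenter would have opened envelope 3 instead, probability 0; weight (1/3)·0 = 0.
If it is in envelope 3 (prior 1/3): envelope 1 is the highest-numbered option available, probability 1; weight (1/3)·1 = 1/3.
The weights sum to 1/3.
So P(the cheque in envelope 3 | the presenter opened envelope 1) = (1/3) / (1/3) = 1.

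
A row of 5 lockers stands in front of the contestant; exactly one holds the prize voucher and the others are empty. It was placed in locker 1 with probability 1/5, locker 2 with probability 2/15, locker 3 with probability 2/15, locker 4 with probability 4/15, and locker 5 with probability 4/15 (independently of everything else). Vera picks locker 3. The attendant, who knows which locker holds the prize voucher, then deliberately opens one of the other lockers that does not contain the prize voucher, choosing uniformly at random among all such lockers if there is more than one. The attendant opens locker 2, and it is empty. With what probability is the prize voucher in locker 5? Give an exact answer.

8/25

Consider each possible location of the prize voucher in turn.
If it is in locker 1 (prior 1/5): the attendant has 3 equally likely choices, so probability 1/3; weight (1/5)·(1/3) = 1/15.
If it is in locker 2 (prior 2/15): the attendant opened locker 2, so this case is ruled out; weight (2/15)·0 = 0.
If it is in locker 3 (prior 2/15): the attendant has 4 equally likely choices, so probability 1/4; weight (2/15)·(1/4) = 1/30.
If it is in either of lockers 4 and 5 (prior 4/15 each): the attendant has 3 equally likely choices, so probability 1/3; weight (4/15)·(1/3) = 4/45 each.
The weights sum to 5/18.
So P(the prize voucher in locker 5 | the attendant opened locker 2) = (4/45) / (5/18) = 8/25.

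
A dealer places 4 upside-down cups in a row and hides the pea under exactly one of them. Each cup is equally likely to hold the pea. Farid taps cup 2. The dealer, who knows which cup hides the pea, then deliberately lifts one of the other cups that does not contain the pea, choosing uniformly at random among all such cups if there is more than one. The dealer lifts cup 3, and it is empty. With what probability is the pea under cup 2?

1/4

Apply Bayes' rule, conditioning on where the pea actually is.
If it is under either of cups 1 and 4 (prior 1/4 each): the dealer has 2 equally likely choices, so probability 1/2; weight (1/4)·(1/2) = 1/8 each.
If it is under cup 2 (prior 1/4): the dealer has 3 equally likely choices, so probability 1/3; weight (1/4)·(1/3) = 1/12.
If it is under cup 3 (prior 1/4): the dealer opened cup 3, so this case is ruled out; weight (1/4)·0 = 0.
The weights sum to 1/3.
So P(the pea under cup 2 | the dealer opened cup 3) = (1/12) / (1/3) = 1/4.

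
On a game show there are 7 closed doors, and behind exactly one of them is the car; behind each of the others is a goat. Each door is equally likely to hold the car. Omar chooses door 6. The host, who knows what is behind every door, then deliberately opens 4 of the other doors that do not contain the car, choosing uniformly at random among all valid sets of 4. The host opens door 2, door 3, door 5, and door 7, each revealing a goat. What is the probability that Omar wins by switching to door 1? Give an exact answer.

Condition on the true location of the car.
If it is behind either of doors 1 and 4 (prior 1/7 each): the host has 5 equally likely choices, so probability 1/5; weight (1/7)·(1/5) = 1/35 each.
If it is behind any of doors 2, 3, 5, and 7 (prior 1/7 each): that door was opened and seen not to hold the prize — ruled out; weight (1/7)·0 = 0 each.
If it is behind door 6 (prior 1/7): the host has 15 equally likely choices, so probability 1/15; weight (1/7)·(1/15) = 1/105.
The weights sum to 1/15.
So P(the car behind door 1 | the host opened door 2, door 3, door 5, and door 7) = (1/35) / (1/15) = 3/7.

3/7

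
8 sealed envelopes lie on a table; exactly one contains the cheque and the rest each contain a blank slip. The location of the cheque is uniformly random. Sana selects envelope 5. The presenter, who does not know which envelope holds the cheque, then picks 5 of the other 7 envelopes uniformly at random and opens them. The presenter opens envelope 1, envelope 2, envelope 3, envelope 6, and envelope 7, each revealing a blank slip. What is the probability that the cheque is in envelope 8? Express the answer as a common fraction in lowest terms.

1/3

Apply Bayes' rule, conditioning on where the cheque actually is.
If it is in any of envelopes 1, 2, 3, 6, and 7 (prior 1/8 each): that envelope was opened and seen not to hold the prize — ruled out; weight (1/8)·0 = 0 each.
If it is in any of envelopes 4, 5, and 8 (prior 1/8 each): the presenter picks exactly this set with probability 1/21 regardless, and none is the prize; weight (1/8)·(1/21) = 1/168 each.
The weights sum to 1/56.
So P(the cheque in envelope 8 | the presenter opened envelope 1, envelope 2, envelope 3, envelope 6, and envelope 7) = (1/168) / (1/56) = 1/3.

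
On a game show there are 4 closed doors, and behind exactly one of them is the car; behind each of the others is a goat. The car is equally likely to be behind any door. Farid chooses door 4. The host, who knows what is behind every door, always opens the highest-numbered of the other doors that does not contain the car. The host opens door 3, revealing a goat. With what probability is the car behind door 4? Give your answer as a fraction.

Consider each possible location of the car in turn.
If it is behind any of doors 1, 2, and 4 (prior 1/4 each): door 3 is the highest-numbered option available, probability 1; weight (1/4)·1 = 1/4 each.
If it is behind door 3 (prior 1/4): the host opened door 3, so this case is ruled out; weight (1/4)·0 = 0.
The weights sum to 3/4.
So P(the car behind door 4 | the host opened door 3) = (1/4) / (3/4) = 1/3.

1/3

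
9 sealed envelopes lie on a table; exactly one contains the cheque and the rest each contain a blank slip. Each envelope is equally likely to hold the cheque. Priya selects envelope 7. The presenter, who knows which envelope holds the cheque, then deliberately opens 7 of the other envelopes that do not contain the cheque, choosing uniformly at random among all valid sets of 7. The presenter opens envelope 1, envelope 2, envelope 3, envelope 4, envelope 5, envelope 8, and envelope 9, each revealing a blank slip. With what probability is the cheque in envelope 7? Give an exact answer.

1/9

Apply Bayes' rule, conditioning on where the cheque actually is.
If it is in any of envelopes 1, 2, 3, 4, 5, 8, and 9 (prior 1/9 each): that envelope was opened and seen not to hold the prize — ruled out; weight (1/9)·0 = 0 each.
If it is in envelope 6 (prior 1/9): the presenter has no choice, probability 1; weight (1/9)·1 = 1/9.
If it is in envelope 7 (prior 1/9): the presenter has 8 equally likely choices, so probability 1/8; weight (1/9)·(1/8) = 1/72.
The weights sum to 1/8.
So P(the cheque in envelope 7 | the presenter opened envelope 1, envelope 2, envelope 3, envelope 4, envelope 5, envelope 8, and envelope 9) = (1/72) / (1/8) = 1/9.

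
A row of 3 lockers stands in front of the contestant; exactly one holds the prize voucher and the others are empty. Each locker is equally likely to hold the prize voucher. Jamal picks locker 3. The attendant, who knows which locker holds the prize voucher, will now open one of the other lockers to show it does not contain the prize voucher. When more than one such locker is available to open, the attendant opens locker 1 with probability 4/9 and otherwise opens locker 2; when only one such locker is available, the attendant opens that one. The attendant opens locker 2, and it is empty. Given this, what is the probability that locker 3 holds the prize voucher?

Consider each possible location of the prize voucher in turn.
If it is in locker 1 (prior 1/3): only locker 2 is available, probability 1; weight (1/3)·1 = 1/3.
If it is in locker 2 (prior 1/3): the attendant opened locker 2, so this case is ruled out; weight (1/3)·0 = 0.
If it is in locker 3 (prior 1/3): locker 1 is available but not opened, probability 5/9; weight (1/3)·(5/9) = 5/27.
The weights sum to 14/27.
So P(the prize voucher in locker 3 | the attendant opened locker 2) = (5/27) / (14/27) = 5/14.

5/14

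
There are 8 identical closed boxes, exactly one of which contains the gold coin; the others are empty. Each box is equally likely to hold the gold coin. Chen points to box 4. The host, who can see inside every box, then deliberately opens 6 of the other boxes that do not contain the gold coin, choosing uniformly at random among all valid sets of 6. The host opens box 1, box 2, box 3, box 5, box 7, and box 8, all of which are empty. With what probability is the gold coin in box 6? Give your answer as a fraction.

Apply Bayes' rule, conditioning on where the gold coin actually is.
If it is in any of boxes 1, 2, 3, 5, 7, and 8 (prior 1/8 each): that box was opened and seen not to hold the prize — ruled out; weight (1/8)·0 = 0 each.
If it is in box 4 (prior 1/8): the host has 7 equally likely choices, so probability 1/7; weight (1/8)·(1/7) = 1/56.
If it is in box 6 (prior 1/8): the host has no choice, probability 1; weight (1/8)·1 = 1/8.
The weights sum to 1/7.
So P(the gold coin in box 6 | the host opened box 1, box 2, box 3, box 5, box 7, and box 8) = (1/8) / (1/7) = 7/8.

7/8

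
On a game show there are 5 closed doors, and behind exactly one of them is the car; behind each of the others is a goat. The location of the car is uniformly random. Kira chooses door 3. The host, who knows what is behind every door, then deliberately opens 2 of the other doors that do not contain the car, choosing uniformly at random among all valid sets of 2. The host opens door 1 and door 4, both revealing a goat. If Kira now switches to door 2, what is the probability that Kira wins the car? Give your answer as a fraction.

Condition on the true location of the car.
If it is behind either of doors 1 and 4 (prior 1/5 each): that door was opened and seen not to hold the prize — ruled out; weight (1/5)·0 = 0 each.
If it is behind either of doors 2 and 5 (prior 1/5 each): the host has 3 equally likely choices, so probability 1/3; weight (1/5)·(1/3) = 1/15 each.
If it is behind door 3 (prior 1/5): the host has 6 equally likely choices, so probability 1/6; weight (1/5)·(1/6) = 1/30.
The weights sum to 1/6.
So P(the car behind door 2 | the host opened door 1 and door 4) = (1/15) / (1/6) = 2/5.

2/5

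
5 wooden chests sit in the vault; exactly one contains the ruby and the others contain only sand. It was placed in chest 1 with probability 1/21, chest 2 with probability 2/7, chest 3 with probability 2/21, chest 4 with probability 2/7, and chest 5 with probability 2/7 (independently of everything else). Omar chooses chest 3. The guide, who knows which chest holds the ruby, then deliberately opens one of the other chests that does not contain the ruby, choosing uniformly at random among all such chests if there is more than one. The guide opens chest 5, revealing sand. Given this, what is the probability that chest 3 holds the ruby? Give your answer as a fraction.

3/29

Apply Bayes' rule, conditioning on where the ruby actually is.
If it is in chest 1 (prior 1/21): the guide has 3 equally likely choices, so probability 1/3; weight (1/21)·(1/3) = 1/63.
If it is in either of chests 2 and 4 (prior 2/7 each): the guide has 3 equally likely choices, so probability 1/3; weight (2/7)·(1/3) = 2/21 each.
If it is in chest 3 (prior 2/21): the guide has 4 equally likely choices, so probability 1/4; weight (2/21)·(1/4) = 1/42.
If it is in chest 5 (prior 2/7): the guide opened chest 5, so this case is ruled out; weight (2/7)·0 = 0.
The weights sum to 29/126.
So P(the ruby in chest 3 | the guide opened chest 5) = (1/42) / (29/126) = 3/29.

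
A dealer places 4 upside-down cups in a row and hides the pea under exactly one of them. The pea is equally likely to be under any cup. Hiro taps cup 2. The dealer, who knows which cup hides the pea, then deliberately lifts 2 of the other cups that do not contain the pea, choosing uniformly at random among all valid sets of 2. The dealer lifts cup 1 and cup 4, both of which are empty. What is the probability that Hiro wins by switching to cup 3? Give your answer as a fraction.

3/4

Apply Bayes' rule, conditioning on where the pea actually is.
If it is under either of cups 1 and 4 (prior 1/4 each): that cup was opened and seen not to hold the prize — ruled out; weight (1/4)·0 = 0 each.
If it is under cup 2 (prior 1/4): the dealer has 3 equally likely choices, so probability 1/3; weight (1/4)·(1/3) = 1/12.
If it is under cup 3 (prior 1/4): the dealer has no choice, probability 1; weight (1/4)·1 = 1/4.
The weights sum to 1/3.
So P(the pea under cup 3 | the dealer opened cup 1 and cup 4) = (1/4) / (1/3) = 3/4.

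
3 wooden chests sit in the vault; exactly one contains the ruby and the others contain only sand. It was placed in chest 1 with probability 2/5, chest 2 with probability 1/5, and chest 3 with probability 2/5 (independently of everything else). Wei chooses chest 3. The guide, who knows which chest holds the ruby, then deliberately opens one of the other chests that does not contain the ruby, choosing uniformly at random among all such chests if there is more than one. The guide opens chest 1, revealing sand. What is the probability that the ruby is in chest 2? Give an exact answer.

1/2

Consider each possible location of the ruby in turn.
If it is in chest 1 (prior 2/5): the guide opened chest 1, so this case is ruled out; weight (2/5)·0 = 0.
If it is in chest 2 (prior 1/5): the guide has no choice, probability 1; weight (1/5)·1 = 1/5.
If it is in chest 3 (prior 2/5): the guide has 2 equally likely choices, so probability 1/2; weight (2/5)·(1/2) = 1/5.
The weights sum to 2/5.
So P(the ruby in chest 2 | the guide opened chest 1) = (1/5) / (2/5) = 1/2.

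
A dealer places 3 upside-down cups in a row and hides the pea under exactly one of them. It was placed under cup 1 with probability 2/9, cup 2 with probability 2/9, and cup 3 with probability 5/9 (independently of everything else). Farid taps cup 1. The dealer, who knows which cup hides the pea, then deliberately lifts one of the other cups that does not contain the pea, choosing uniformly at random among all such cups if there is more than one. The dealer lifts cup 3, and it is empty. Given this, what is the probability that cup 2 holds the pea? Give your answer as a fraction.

2/3

Consider each possible location of the pea in turn.
If it is under cup 1 (prior 2/9): the dealer has 2 equally likely choices, so probability 1/2; weight (2/9)·(1/2) = 1/9.
If it is under cup 2 (prior 2/9): the dealer has no choice, probability 1; weight (2/9)·1 = 2/9.
If it is under cup 3 (prior 5/9): the dealer opened cup 3, so this case is ruled out; weight (5/9)·0 = 0.
The weights sum to 1/3.
So P(the pea under cup 2 | the dealer opened cup 3) = (2/9) / (1/3) = 2/3.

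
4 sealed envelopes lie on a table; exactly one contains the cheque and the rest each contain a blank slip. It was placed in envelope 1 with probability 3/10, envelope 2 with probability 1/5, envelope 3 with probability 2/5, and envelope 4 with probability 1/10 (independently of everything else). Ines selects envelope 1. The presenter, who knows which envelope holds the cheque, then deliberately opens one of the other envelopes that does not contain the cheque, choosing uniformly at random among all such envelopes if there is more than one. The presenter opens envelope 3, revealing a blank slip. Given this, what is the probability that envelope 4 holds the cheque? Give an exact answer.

Condition on the true location of the cheque.
If it is in envelope 1 (prior 3/10): the presenter has 3 equally likely choices, so probability 1/3; weight (3/10)·(1/3) = 1/10.
If it is in envelope 2 (prior 1/5): the presenter has 2 equally likely choices, so probability 1/2; weight (1/5)·(1/2) = 1/10.
If it is in envelope 3 (prior 2/5): the presenter opened envelope 3, so this case is ruled out; weight (2/5)·0 = 0.
If it is in envelope 4 (prior 1/10): the presenter has 2 equally likely choices, so probability 1/2; weight (1/10)·(1/2) = 1/20.
The weights sum to 1/4.
So P(the cheque in envelope 4 | the presenter opened envelope 3) = (1/20) / (1/4) = 1/5.

1/5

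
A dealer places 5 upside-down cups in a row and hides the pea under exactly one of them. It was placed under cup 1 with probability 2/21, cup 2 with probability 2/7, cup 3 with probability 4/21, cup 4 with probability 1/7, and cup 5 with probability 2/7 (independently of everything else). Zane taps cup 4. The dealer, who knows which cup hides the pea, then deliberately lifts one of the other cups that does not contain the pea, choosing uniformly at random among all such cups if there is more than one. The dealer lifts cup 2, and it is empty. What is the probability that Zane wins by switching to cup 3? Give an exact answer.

Apply Bayes' rule, conditioning on where the pea actually is.
If it is under cup 1 (prior 2/21): the dealer has 3 equally likely choices, so probability 1/3; weight (2/21)·(1/3) = 2/63.
If it is under cup 2 (prior 2/7): the dealer opened cup 2, so this case is ruled out; weight (2/7)·0 = 0.
If it is under cup 3 (prior 4/21): the dealer has 3 equally likely choices, so probability 1/3; weight (4/21)·(1/3) = 4/63.
If it is under cup 4 (prior 1/7): the dealer has 4 equally likely choices, so probability 1/4; weight (1/7)·(1/4) = 1/28.
If it is under cup 5 (prior 2/7): the dealer has 3 equally likely choices, so probability 1/3; weight (2/7)·(1/3) = 2/21.
The weights sum to 19/84.
So P(the pea under cup 3 | the dealer opened cup 2) = (4/63) / (19/84) = 16/57.

16/57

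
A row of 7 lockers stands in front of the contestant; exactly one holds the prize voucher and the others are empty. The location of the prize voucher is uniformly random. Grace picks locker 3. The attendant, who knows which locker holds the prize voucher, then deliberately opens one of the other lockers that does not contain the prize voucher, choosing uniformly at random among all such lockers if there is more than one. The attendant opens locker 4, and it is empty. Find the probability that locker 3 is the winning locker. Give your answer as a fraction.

1/7

Condition on the true location of the prize voucher.
If it is in any of lockers 1, 2, 5, 6, and 7 (prior 1/7 each): the attendant has 5 equally likely choices, so probability 1/5; weight (1/7)·(1/5) = 1/35 each.
If it is in locker 3 (prior 1/7): the attendant has 6 equally likely choices, so probability 1/6; weight (1/7)·(1/6) = 1/42.
If it is in locker 4 (prior 1/7): the attendant opened locker 4, so this case is ruled out; weight (1/7)·0 = 0.
The weights sum to 1/6.
So P(the prize voucher in locker 3 | the attendant opened locker 4) = (1/42) / (1/6) = 1/7.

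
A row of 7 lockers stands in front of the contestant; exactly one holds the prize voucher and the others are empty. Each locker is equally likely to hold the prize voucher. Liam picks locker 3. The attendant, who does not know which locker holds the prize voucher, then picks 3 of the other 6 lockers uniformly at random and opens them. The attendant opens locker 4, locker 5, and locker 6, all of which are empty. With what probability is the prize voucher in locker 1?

1/4

Because the attendant chose which lockers to open without knowing where the prize voucher is, the choice is independent of the prize location. Learning that none of the 3 opened lockers holds the prize voucher simply rules out those 3 locations and leaves the remaining 4 lockers still equally likely by symmetry.
So P(the prize voucher in locker 1) = 1/4.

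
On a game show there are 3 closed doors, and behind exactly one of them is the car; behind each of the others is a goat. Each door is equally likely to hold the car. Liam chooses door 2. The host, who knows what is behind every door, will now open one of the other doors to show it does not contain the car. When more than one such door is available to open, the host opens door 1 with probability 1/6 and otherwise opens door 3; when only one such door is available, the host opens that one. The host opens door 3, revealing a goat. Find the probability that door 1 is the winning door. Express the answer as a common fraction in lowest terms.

6/11

Apply Bayes' rule, conditioning on where the car actually is.
If it is behind door 1 (prior 1/3): only door 3 is available, probability 1; weight (1/3)·1 = 1/3.
If it is behind door 2 (prior 1/3): door 1 is available but not opened, probability 5/6; weight (1/3)·(5/6) = 5/18.
If it is behind door 3 (prior 1/3): the host opened door 3, so this case is ruled out; weight (1/3)·0 = 0.
The weights sum to 11/18.
So P(the car behind door 1 | the host opened door 3) = (1/3) / (11/18) = 6/11.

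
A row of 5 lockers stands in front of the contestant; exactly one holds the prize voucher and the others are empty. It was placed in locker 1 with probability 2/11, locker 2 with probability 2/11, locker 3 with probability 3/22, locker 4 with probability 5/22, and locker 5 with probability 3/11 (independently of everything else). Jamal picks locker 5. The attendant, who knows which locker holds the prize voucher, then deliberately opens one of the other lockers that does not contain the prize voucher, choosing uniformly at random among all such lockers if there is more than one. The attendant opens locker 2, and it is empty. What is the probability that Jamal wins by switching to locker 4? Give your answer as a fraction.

10/33

Consider each possible location of the prize voucher in turn.
If it is in locker 1 (prior 2/11): the attendant has 3 equally likely choices, so probability 1/3; weight (2/11)·(1/3) = 2/33.
If it is in locker 2 (prior 2/11): the attendant opened locker 2, so this case is ruled out; weight (2/11)·0 = 0.
If it is in locker 3 (prior 3/22): the attendant has 3 equally likely choices, so probability 1/3; weight (3/22)·(1/3) = 1/22.
If it is in locker 4 (prior 5/22): the attendant has 3 equally likely choices, so probability 1/3; weight (5/22)·(1/3) = 5/66.
If it is in locker 5 (prior 3/11): the attendant has 4 equally likely choices, so probability 1/4; weight (3/11)·(1/4) = 3/44.
The weights sum to 1/4.
So P(the prize voucher in locker 4 | the attendant opened locker 2) = (5/66) / (1/4) = 10/33.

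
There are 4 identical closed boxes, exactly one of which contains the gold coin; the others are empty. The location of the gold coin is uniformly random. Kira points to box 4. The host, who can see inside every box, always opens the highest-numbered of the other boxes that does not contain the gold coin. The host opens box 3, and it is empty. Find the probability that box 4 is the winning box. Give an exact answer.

Condition on the true location of the gold coin.
If it is in any of boxes 1, 2, and 4 (prior 1/4 each): box 3 is the highest-numbered option available, probability 1; weight (1/4)·1 = 1/4 each.
If it is in box 3 (prior 1/4): the host opened box 3, so this case is ruled out; weight (1/4)·0 = 0.
The weights sum to 3/4.
So P(the gold coin in box 4 | the host opened box 3) = (1/4) / (3/4) = 1/3.

1/3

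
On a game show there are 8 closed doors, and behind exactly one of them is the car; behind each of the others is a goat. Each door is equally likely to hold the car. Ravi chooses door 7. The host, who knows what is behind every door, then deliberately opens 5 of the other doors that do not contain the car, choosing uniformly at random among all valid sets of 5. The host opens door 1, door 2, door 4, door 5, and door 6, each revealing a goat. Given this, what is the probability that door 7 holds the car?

Apply Bayes' rule, conditioning on where the car actually is.
If it is behind any of doors 1, 2, 4, 5, and 6 (prior 1/8 each): that door was opened and seen not to hold the prize — ruled out; weight (1/8)·0 = 0 each.
If it is behind either of doors 3 and 8 (prior 1/8 each): the host has 6 equally likely choices, so probability 1/6; weight (1/8)·(1/6) = 1/48 each.
If it is behind door 7 (prior 1/8): the host has 21 equally likely choices, so probability 1/21; weight (1/8)·(1/21) = 1/168.
The weights sum to 1/21.
So P(the car behind door 7 | the host opened door 1, door 2, door 4, door 5, and door 6) = (1/168) / (1/21) = 1/8.

1/8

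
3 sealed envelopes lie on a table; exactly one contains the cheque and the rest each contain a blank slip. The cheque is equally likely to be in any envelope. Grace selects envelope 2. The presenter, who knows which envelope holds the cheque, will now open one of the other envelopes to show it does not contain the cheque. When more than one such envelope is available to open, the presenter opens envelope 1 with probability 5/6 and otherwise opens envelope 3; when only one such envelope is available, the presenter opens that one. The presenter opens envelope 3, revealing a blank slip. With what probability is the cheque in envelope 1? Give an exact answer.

Apply Bayes' rule, conditioning on where the cheque actually is.
If it is in envelope 1 (prior 1/3): only envelope 3 is available, probability 1; weight (1/3)·1 = 1/3.
If it is in envelope 2 (prior 1/3): envelope 1 is available but not opened, probability 1/6; weight (1/3)·(1/6) = 1/18.
If it is in envelope 3 (prior 1/3): the presenter opened envelope 3, so this case is ruled out; weight (1/3)·0 = 0.
The weights sum to 7/18.
So P(the cheque in envelope 1 | the presenter opened envelope 3) = (1/3) / (7/18) = 6/7.

6/7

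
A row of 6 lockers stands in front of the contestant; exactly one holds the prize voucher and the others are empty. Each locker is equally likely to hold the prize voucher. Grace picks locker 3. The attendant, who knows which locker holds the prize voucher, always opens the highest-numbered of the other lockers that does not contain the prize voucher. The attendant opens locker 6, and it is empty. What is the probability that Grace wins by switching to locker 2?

1/5

Condition on the true location of the prize voucher.
If it is in any of lockers 1, 2, 3, 4, and 5 (prior 1/6 each): locker 6 is the highest-numbered option available, probability 1; weight (1/6)·1 = 1/6 each.
If it is in locker 6 (prior 1/6): the attendant opened locker 6, so this case is ruled out; weight (1/6)·0 = 0.
The weights sum to 5/6.
So P(the prize voucher in locker 2 | the attendant opened locker 6) = (1/6) / (5/6) = 1/5.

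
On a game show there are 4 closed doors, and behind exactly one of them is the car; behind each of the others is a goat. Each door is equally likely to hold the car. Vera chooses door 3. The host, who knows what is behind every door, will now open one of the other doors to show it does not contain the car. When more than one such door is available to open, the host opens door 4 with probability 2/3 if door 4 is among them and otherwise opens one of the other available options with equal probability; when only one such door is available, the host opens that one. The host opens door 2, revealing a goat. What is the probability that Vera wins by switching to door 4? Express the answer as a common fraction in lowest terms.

1/2

Apply Bayes' rule, conditioning on where the car actually is.
If it is behind door 1 (prior 1/4): door 4 is available but not opened, probability 1/3; weight (1/4)·(1/3) = 1/12.
If it is behind door 2 (prior 1/4): the host opened door 2, so this case is ruled out; weight (1/4)·0 = 0.
If it is behind door 3 (prior 1/4): door 4 is available but not opened; door 2 gets probability (1 − 2/3)/2 = 1/6; weight (1/4)·(1/6) = 1/24.
If it is behind door 4 (prior 1/4): door 4 holds the prize so is unavailable; the host chooses uniformly among the 2 others, probability 1/2; weight (1/4)·(1/2) = 1/8.
The weights sum to 1/4.
So P(the car behind door 4 | the host opened door 2) = (1/8) / (1/4) = 1/2.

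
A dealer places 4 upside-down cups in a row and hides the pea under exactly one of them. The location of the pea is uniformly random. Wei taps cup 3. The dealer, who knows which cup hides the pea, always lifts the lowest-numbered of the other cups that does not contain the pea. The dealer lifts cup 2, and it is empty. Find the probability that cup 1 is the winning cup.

Apply Bayes' rule, conditioning on where the pea actually is.
If it is under cup 1 (prior 1/4): cup 2 is the lowest-numbered option available, probability 1; weight (1/4)·1 = 1/4.
If it is under cup 2 (prior 1/4): the dealer opened cup 2, so this case is ruled out; weight (1/4)·0 = 0.
If it is under either of cups 3 and 4 (prior 1/4 each): the dealer would have opened cup 1 instead, probability 0; weight (1/4)·0 = 0 each.
The weights sum to 1/4.
So P(the pea under cup 1 | the dealer opened cup 2) = (1/4) / (1/4) = 1.

1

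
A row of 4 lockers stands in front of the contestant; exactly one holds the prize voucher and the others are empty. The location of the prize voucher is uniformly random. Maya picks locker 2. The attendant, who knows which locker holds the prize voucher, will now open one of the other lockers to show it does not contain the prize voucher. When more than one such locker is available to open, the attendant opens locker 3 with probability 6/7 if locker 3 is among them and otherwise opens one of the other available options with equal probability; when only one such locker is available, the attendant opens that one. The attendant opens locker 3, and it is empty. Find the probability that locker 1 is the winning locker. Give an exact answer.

1/3

Consider each possible location of the prize voucher in turn.
If it is in any of lockers 1, 2, and 4 (prior 1/4 each): locker 3 is available, opened with probability 6/7; weight (1/4)·(6/7) = 3/14 each.
If it is in locker 3 (prior 1/4): the attendant opened locker 3, so this case is ruled out; weight (1/4)·0 = 0.
The weights sum to 9/14.
So P(the prize voucher in locker 1 | the attendant opened locker 3) = (3/14) / (9/14) = 1/3.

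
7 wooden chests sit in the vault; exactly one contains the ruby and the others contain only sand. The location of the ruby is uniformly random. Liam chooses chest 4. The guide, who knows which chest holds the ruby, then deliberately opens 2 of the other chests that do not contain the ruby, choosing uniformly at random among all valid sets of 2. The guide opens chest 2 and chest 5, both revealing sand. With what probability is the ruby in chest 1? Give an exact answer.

Condition on the true location of the ruby.
If it is in any of chests 1, 3, 6, and 7 (prior 1/7 each): the guide has 10 equally likely choices, so probability 1/10; weight (1/7)·(1/10) = 1/70 each.
If it is in either of chests 2 and 5 (prior 1/7 each): that chest was opened and seen not to hold the prize — ruled out; weight (1/7)·0 = 0 each.
If it is in chest 4 (prior 1/7): the guide has 15 equally likely choices, so probability 1/15; weight (1/7)·(1/15) = 1/105.
The weights sum to 1/15.
So P(the ruby in chest 1 | the guide opened chest 2 and chest 5) = (1/70) / (1/15) = 3/14.

3/14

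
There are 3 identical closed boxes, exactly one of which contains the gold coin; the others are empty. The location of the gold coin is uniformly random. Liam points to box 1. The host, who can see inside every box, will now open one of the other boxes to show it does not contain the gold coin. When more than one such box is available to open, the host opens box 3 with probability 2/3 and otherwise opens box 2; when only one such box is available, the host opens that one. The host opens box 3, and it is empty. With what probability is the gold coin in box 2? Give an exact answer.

Condition on the true location of the gold coin.
If it is in box 1 (prior 1/3): box 3 is available, opened with probability 2/3; weight (1/3)·(2/3) = 2/9.
If it is in box 2 (prior 1/3): only box 3 is available, probability 1; weight (1/3)·1 = 1/3.
If it is in box 3 (prior 1/3): the host opened box 3, so this case is ruled out; weight (1/3)·0 = 0.
The weights sum to 5/9.
So P(the gold coin in box 2 | the host opened box 3) = (1/3) / (5/9) = 3/5.

3/5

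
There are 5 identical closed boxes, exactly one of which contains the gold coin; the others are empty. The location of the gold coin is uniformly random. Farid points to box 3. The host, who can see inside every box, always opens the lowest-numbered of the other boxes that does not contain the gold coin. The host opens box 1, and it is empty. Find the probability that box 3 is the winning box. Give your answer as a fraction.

Consider each possible location of the gold coin in turn.
If it is in box 1 (prior 1/5): the host opened box 1, so this case is ruled out; weight (1/5)·0 = 0.
If it is in any of boxes 2, 3, 4, and 5 (prior 1/5 each): box 1 is the lowest-numbered option available, probability 1; weight (1/5)·1 = 1/5 each.
The weights sum to 4/5.
So P(the gold coin in box 3 | the host opened box 1) = (1/5) / (4/5) = 1/4.

1/4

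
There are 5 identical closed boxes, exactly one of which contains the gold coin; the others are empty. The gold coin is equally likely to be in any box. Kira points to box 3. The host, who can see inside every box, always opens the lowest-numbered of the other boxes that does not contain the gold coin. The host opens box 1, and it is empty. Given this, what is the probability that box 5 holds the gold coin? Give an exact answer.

Apply Bayes' rule, conditioning on where the gold coin actually is.
If it is in box 1 (prior 1/5): the host opened box 1, so this case is ruled out; weight (1/5)·0 = 0.
If it is in any of boxes 2, 3, 4, and 5 (prior 1/5 each): box 1 is the lowest-numbered option available, probability 1; weight (1/5)·1 = 1/5 each.
The weights sum to 4/5.
So P(the gold coin in box 5 | the host opened box 1) = (1/5) / (4/5) = 1/4.

1/4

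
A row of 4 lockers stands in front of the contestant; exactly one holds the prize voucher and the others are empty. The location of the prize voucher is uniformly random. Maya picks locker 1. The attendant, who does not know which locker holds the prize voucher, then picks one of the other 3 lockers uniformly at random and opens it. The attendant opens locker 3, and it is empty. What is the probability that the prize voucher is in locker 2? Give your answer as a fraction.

Consider each possible location of the prize voucher in turn.
If it is in any of lockers 1, 2, and 4 (prior 1/4 each): the attendant picks locker 3 with probability 1/3 regardless, and it is not the prize; weight (1/4)·(1/3) = 1/12 each.
If it is in locker 3 (prior 1/4): the attendant opened locker 3, so this case is ruled out; weight (1/4)·0 = 0.
The weights sum to 1/4.
So P(the prize voucher in locker 2 | the attendant opened locker 3) = (1/12) / (1/4) = 1/3.

1/3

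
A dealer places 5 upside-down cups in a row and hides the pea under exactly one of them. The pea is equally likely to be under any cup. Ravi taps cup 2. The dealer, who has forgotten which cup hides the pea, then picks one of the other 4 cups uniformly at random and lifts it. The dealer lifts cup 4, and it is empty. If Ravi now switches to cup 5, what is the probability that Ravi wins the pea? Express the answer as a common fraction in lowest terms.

1/4

Condition on the true location of the pea.
If it is under any of cups 1, 2, 3, and 5 (prior 1/5 each): the dealer picks cup 4 with probability 1/4 regardless, and it is not the prize; weight (1/5)·(1/4) = 1/20 each.
If it is under cup 4 (prior 1/5): the dealer opened cup 4, so this case is ruled out; weight (1/5)·0 = 0.
The weights sum to 1/5.
So P(the pea under cup 5 | the dealer opened cup 4) = (1/20) / (1/5) = 1/4.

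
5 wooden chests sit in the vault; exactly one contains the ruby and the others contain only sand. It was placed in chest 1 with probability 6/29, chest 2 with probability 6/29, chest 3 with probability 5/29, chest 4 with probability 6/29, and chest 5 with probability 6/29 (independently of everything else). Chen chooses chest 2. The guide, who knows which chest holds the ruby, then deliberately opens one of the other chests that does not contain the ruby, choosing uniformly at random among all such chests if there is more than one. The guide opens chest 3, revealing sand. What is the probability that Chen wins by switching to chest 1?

Condition on the true location of the ruby.
If it is in any of chests 1, 4, and 5 (prior 6/29 each): the guide has 3 equally likely choices, so probability 1/3; weight (6/29)·(1/3) = 2/29 each.
If it is in chest 2 (prior 6/29): the guide has 4 equally likely choices, so probability 1/4; weight (6/29)·(1/4) = 3/58.
If it is in chest 3 (prior 5/29): the guide opened chest 3, so this case is ruled out; weight (5/29)·0 = 0.
The weights sum to 15/58.
So P(the ruby in chest 1 | the guide opened chest 3) = (2/29) / (15/58) = 4/15.

4/15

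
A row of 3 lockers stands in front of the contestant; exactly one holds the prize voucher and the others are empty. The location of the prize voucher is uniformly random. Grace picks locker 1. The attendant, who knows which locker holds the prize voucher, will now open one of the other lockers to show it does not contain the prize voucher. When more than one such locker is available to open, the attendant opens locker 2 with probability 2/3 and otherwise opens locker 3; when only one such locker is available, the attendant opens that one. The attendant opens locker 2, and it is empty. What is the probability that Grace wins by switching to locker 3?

Apply Bayes' rule, conditioning on where the prize voucher actually is.
If it is in locker 1 (prior 1/3): locker 2 is available, opened with probability 2/3; weight (1/3)·(2/3) = 2/9.
If it is in locker 2 (prior 1/3): the attendant opened locker 2, so this case is ruled out; weight (1/3)·0 = 0.
If it is in locker 3 (prior 1/3): only locker 2 is available, probability 1; weight (1/3)·1 = 1/3.
The weights sum to 5/9.
So P(the prize voucher in locker 3 | the attendant opened locker 2) = (1/3) / (5/9) = 3/5.

3/5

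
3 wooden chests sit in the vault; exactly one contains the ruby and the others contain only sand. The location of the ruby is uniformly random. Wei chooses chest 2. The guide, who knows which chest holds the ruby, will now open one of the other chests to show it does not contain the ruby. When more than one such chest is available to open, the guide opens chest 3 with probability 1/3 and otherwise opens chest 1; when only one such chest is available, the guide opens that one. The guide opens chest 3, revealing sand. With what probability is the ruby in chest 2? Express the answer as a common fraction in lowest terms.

Apply Bayes' rule, conditioning on where the ruby actually is.
If it is in chest 1 (prior 1/3): only chest 3 is available, probability 1; weight (1/3)·1 = 1/3.
If it is in chest 2 (prior 1/3): chest 3 is available, opened with probability 1/3; weight (1/3)·(1/3) = 1/9.
If it is in chest 3 (prior 1/3): the guide opened chest 3, so this case is ruled out; weight (1/3)·0 = 0.
The weights sum to 4/9.
So P(the ruby in chest 2 | the guide opened chest 3) = (1/9) / (4/9) = 1/4.

1/4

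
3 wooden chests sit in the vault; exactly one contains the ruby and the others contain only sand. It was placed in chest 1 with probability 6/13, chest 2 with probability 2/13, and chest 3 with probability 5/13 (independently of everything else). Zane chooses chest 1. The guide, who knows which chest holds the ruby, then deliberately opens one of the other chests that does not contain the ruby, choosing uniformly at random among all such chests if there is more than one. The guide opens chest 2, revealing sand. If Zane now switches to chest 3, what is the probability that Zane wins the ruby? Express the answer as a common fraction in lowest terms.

Consider each possible location of the ruby in turn.
If it is in chest 1 (prior 6/13): the guide has 2 equally likely choices, so probability 1/2; weight (6/13)·(1/2) = 3/13.
If it is in chest 2 (prior 2/13): the guide opened chest 2, so this case is ruled out; weight (2/13)·0 = 0.
If it is in chest 3 (prior 5/13): the guide has no choice, probability 1; weight (5/13)·1 = 5/13.
The weights sum to 8/13.
So P(the ruby in chest 3 | the guide opened chest 2) = (5/13) / (8/13) = 5/8.

5/8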